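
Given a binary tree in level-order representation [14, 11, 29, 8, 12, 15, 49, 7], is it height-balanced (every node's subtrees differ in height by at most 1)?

Tree (level-order array): [14, 11, 29, 8, 12, 15, 49, 7]
Definition: a tree is height-balanced if, at every node, |h(left) - h(right)| <= 1 (empty subtree has height -1).
Bottom-up per-node check:
  node 7: h_left=-1, h_right=-1, diff=0 [OK], height=0
  node 8: h_left=0, h_right=-1, diff=1 [OK], height=1
  node 12: h_left=-1, h_right=-1, diff=0 [OK], height=0
  node 11: h_left=1, h_right=0, diff=1 [OK], height=2
  node 15: h_left=-1, h_right=-1, diff=0 [OK], height=0
  node 49: h_left=-1, h_right=-1, diff=0 [OK], height=0
  node 29: h_left=0, h_right=0, diff=0 [OK], height=1
  node 14: h_left=2, h_right=1, diff=1 [OK], height=3
All nodes satisfy the balance condition.
Result: Balanced


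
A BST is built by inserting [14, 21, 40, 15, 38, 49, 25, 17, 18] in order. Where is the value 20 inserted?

Starting tree (level order): [14, None, 21, 15, 40, None, 17, 38, 49, None, 18, 25]
Insertion path: 14 -> 21 -> 15 -> 17 -> 18
Result: insert 20 as right child of 18
Final tree (level order): [14, None, 21, 15, 40, None, 17, 38, 49, None, 18, 25, None, None, None, None, 20]


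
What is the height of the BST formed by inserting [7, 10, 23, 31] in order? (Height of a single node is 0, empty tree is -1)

Insertion order: [7, 10, 23, 31]
Tree (level-order array): [7, None, 10, None, 23, None, 31]
Compute height bottom-up (empty subtree = -1):
  height(31) = 1 + max(-1, -1) = 0
  height(23) = 1 + max(-1, 0) = 1
  height(10) = 1 + max(-1, 1) = 2
  height(7) = 1 + max(-1, 2) = 3
Height = 3


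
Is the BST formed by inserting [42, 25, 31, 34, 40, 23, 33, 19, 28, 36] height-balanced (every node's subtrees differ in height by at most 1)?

Tree (level-order array): [42, 25, None, 23, 31, 19, None, 28, 34, None, None, None, None, 33, 40, None, None, 36]
Definition: a tree is height-balanced if, at every node, |h(left) - h(right)| <= 1 (empty subtree has height -1).
Bottom-up per-node check:
  node 19: h_left=-1, h_right=-1, diff=0 [OK], height=0
  node 23: h_left=0, h_right=-1, diff=1 [OK], height=1
  node 28: h_left=-1, h_right=-1, diff=0 [OK], height=0
  node 33: h_left=-1, h_right=-1, diff=0 [OK], height=0
  node 36: h_left=-1, h_right=-1, diff=0 [OK], height=0
  node 40: h_left=0, h_right=-1, diff=1 [OK], height=1
  node 34: h_left=0, h_right=1, diff=1 [OK], height=2
  node 31: h_left=0, h_right=2, diff=2 [FAIL (|0-2|=2 > 1)], height=3
  node 25: h_left=1, h_right=3, diff=2 [FAIL (|1-3|=2 > 1)], height=4
  node 42: h_left=4, h_right=-1, diff=5 [FAIL (|4--1|=5 > 1)], height=5
Node 31 violates the condition: |0 - 2| = 2 > 1.
Result: Not balanced


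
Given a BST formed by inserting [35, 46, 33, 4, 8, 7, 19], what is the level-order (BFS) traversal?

Tree insertion order: [35, 46, 33, 4, 8, 7, 19]
Tree (level-order array): [35, 33, 46, 4, None, None, None, None, 8, 7, 19]
BFS from the root, enqueuing left then right child of each popped node:
  queue [35] -> pop 35, enqueue [33, 46], visited so far: [35]
  queue [33, 46] -> pop 33, enqueue [4], visited so far: [35, 33]
  queue [46, 4] -> pop 46, enqueue [none], visited so far: [35, 33, 46]
  queue [4] -> pop 4, enqueue [8], visited so far: [35, 33, 46, 4]
  queue [8] -> pop 8, enqueue [7, 19], visited so far: [35, 33, 46, 4, 8]
  queue [7, 19] -> pop 7, enqueue [none], visited so far: [35, 33, 46, 4, 8, 7]
  queue [19] -> pop 19, enqueue [none], visited so far: [35, 33, 46, 4, 8, 7, 19]
Result: [35, 33, 46, 4, 8, 7, 19]


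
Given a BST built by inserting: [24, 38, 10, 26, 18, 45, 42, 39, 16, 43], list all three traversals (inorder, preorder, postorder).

Tree insertion order: [24, 38, 10, 26, 18, 45, 42, 39, 16, 43]
Tree (level-order array): [24, 10, 38, None, 18, 26, 45, 16, None, None, None, 42, None, None, None, 39, 43]
Inorder (L, root, R): [10, 16, 18, 24, 26, 38, 39, 42, 43, 45]
Preorder (root, L, R): [24, 10, 18, 16, 38, 26, 45, 42, 39, 43]
Postorder (L, R, root): [16, 18, 10, 26, 39, 43, 42, 45, 38, 24]


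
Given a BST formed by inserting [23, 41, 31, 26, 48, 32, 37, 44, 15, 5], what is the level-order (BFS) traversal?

Tree insertion order: [23, 41, 31, 26, 48, 32, 37, 44, 15, 5]
Tree (level-order array): [23, 15, 41, 5, None, 31, 48, None, None, 26, 32, 44, None, None, None, None, 37]
BFS from the root, enqueuing left then right child of each popped node:
  queue [23] -> pop 23, enqueue [15, 41], visited so far: [23]
  queue [15, 41] -> pop 15, enqueue [5], visited so far: [23, 15]
  queue [41, 5] -> pop 41, enqueue [31, 48], visited so far: [23, 15, 41]
  queue [5, 31, 48] -> pop 5, enqueue [none], visited so far: [23, 15, 41, 5]
  queue [31, 48] -> pop 31, enqueue [26, 32], visited so far: [23, 15, 41, 5, 31]
  queue [48, 26, 32] -> pop 48, enqueue [44], visited so far: [23, 15, 41, 5, 31, 48]
  queue [26, 32, 44] -> pop 26, enqueue [none], visited so far: [23, 15, 41, 5, 31, 48, 26]
  queue [32, 44] -> pop 32, enqueue [37], visited so far: [23, 15, 41, 5, 31, 48, 26, 32]
  queue [44, 37] -> pop 44, enqueue [none], visited so far: [23, 15, 41, 5, 31, 48, 26, 32, 44]
  queue [37] -> pop 37, enqueue [none], visited so far: [23, 15, 41, 5, 31, 48, 26, 32, 44, 37]
Result: [23, 15, 41, 5, 31, 48, 26, 32, 44, 37]


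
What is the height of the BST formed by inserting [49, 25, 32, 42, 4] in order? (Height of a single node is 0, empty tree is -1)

Insertion order: [49, 25, 32, 42, 4]
Tree (level-order array): [49, 25, None, 4, 32, None, None, None, 42]
Compute height bottom-up (empty subtree = -1):
  height(4) = 1 + max(-1, -1) = 0
  height(42) = 1 + max(-1, -1) = 0
  height(32) = 1 + max(-1, 0) = 1
  height(25) = 1 + max(0, 1) = 2
  height(49) = 1 + max(2, -1) = 3
Height = 3


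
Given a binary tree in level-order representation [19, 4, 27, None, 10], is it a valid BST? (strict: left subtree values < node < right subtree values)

Level-order array: [19, 4, 27, None, 10]
Validate using subtree bounds (lo, hi): at each node, require lo < value < hi,
then recurse left with hi=value and right with lo=value.
Preorder trace (stopping at first violation):
  at node 19 with bounds (-inf, +inf): OK
  at node 4 with bounds (-inf, 19): OK
  at node 10 with bounds (4, 19): OK
  at node 27 with bounds (19, +inf): OK
No violation found at any node.
Result: Valid BST


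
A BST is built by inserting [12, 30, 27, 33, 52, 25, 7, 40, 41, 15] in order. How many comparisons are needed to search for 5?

Search path for 5: 12 -> 7
Found: False
Comparisons: 2


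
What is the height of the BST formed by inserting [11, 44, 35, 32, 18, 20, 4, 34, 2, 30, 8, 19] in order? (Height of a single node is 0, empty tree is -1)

Insertion order: [11, 44, 35, 32, 18, 20, 4, 34, 2, 30, 8, 19]
Tree (level-order array): [11, 4, 44, 2, 8, 35, None, None, None, None, None, 32, None, 18, 34, None, 20, None, None, 19, 30]
Compute height bottom-up (empty subtree = -1):
  height(2) = 1 + max(-1, -1) = 0
  height(8) = 1 + max(-1, -1) = 0
  height(4) = 1 + max(0, 0) = 1
  height(19) = 1 + max(-1, -1) = 0
  height(30) = 1 + max(-1, -1) = 0
  height(20) = 1 + max(0, 0) = 1
  height(18) = 1 + max(-1, 1) = 2
  height(34) = 1 + max(-1, -1) = 0
  height(32) = 1 + max(2, 0) = 3
  height(35) = 1 + max(3, -1) = 4
  height(44) = 1 + max(4, -1) = 5
  height(11) = 1 + max(1, 5) = 6
Height = 6


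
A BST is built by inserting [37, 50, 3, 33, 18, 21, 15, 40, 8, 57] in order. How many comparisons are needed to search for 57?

Search path for 57: 37 -> 50 -> 57
Found: True
Comparisons: 3


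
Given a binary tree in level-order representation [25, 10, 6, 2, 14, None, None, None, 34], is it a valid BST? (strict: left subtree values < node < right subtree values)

Level-order array: [25, 10, 6, 2, 14, None, None, None, 34]
Validate using subtree bounds (lo, hi): at each node, require lo < value < hi,
then recurse left with hi=value and right with lo=value.
Preorder trace (stopping at first violation):
  at node 25 with bounds (-inf, +inf): OK
  at node 10 with bounds (-inf, 25): OK
  at node 2 with bounds (-inf, 10): OK
  at node 34 with bounds (2, 10): VIOLATION
Node 34 violates its bound: not (2 < 34 < 10).
Result: Not a valid BST


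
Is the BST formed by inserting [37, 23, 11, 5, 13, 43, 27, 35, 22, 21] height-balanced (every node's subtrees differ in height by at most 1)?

Tree (level-order array): [37, 23, 43, 11, 27, None, None, 5, 13, None, 35, None, None, None, 22, None, None, 21]
Definition: a tree is height-balanced if, at every node, |h(left) - h(right)| <= 1 (empty subtree has height -1).
Bottom-up per-node check:
  node 5: h_left=-1, h_right=-1, diff=0 [OK], height=0
  node 21: h_left=-1, h_right=-1, diff=0 [OK], height=0
  node 22: h_left=0, h_right=-1, diff=1 [OK], height=1
  node 13: h_left=-1, h_right=1, diff=2 [FAIL (|-1-1|=2 > 1)], height=2
  node 11: h_left=0, h_right=2, diff=2 [FAIL (|0-2|=2 > 1)], height=3
  node 35: h_left=-1, h_right=-1, diff=0 [OK], height=0
  node 27: h_left=-1, h_right=0, diff=1 [OK], height=1
  node 23: h_left=3, h_right=1, diff=2 [FAIL (|3-1|=2 > 1)], height=4
  node 43: h_left=-1, h_right=-1, diff=0 [OK], height=0
  node 37: h_left=4, h_right=0, diff=4 [FAIL (|4-0|=4 > 1)], height=5
Node 13 violates the condition: |-1 - 1| = 2 > 1.
Result: Not balanced


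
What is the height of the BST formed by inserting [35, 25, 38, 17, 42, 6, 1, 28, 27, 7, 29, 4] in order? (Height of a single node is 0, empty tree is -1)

Insertion order: [35, 25, 38, 17, 42, 6, 1, 28, 27, 7, 29, 4]
Tree (level-order array): [35, 25, 38, 17, 28, None, 42, 6, None, 27, 29, None, None, 1, 7, None, None, None, None, None, 4]
Compute height bottom-up (empty subtree = -1):
  height(4) = 1 + max(-1, -1) = 0
  height(1) = 1 + max(-1, 0) = 1
  height(7) = 1 + max(-1, -1) = 0
  height(6) = 1 + max(1, 0) = 2
  height(17) = 1 + max(2, -1) = 3
  height(27) = 1 + max(-1, -1) = 0
  height(29) = 1 + max(-1, -1) = 0
  height(28) = 1 + max(0, 0) = 1
  height(25) = 1 + max(3, 1) = 4
  height(42) = 1 + max(-1, -1) = 0
  height(38) = 1 + max(-1, 0) = 1
  height(35) = 1 + max(4, 1) = 5
Height = 5


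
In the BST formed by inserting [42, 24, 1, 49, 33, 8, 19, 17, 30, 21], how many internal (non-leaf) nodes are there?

Tree built from: [42, 24, 1, 49, 33, 8, 19, 17, 30, 21]
Tree (level-order array): [42, 24, 49, 1, 33, None, None, None, 8, 30, None, None, 19, None, None, 17, 21]
Rule: An internal node has at least one child.
Per-node child counts:
  node 42: 2 child(ren)
  node 24: 2 child(ren)
  node 1: 1 child(ren)
  node 8: 1 child(ren)
  node 19: 2 child(ren)
  node 17: 0 child(ren)
  node 21: 0 child(ren)
  node 33: 1 child(ren)
  node 30: 0 child(ren)
  node 49: 0 child(ren)
Matching nodes: [42, 24, 1, 8, 19, 33]
Count of internal (non-leaf) nodes: 6


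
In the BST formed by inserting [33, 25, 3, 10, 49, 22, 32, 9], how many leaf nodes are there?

Tree built from: [33, 25, 3, 10, 49, 22, 32, 9]
Tree (level-order array): [33, 25, 49, 3, 32, None, None, None, 10, None, None, 9, 22]
Rule: A leaf has 0 children.
Per-node child counts:
  node 33: 2 child(ren)
  node 25: 2 child(ren)
  node 3: 1 child(ren)
  node 10: 2 child(ren)
  node 9: 0 child(ren)
  node 22: 0 child(ren)
  node 32: 0 child(ren)
  node 49: 0 child(ren)
Matching nodes: [9, 22, 32, 49]
Count of leaf nodes: 4


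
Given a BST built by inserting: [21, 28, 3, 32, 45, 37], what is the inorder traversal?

Tree insertion order: [21, 28, 3, 32, 45, 37]
Tree (level-order array): [21, 3, 28, None, None, None, 32, None, 45, 37]
Inorder traversal: [3, 21, 28, 32, 37, 45]


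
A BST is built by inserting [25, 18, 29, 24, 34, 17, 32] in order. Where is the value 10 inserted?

Starting tree (level order): [25, 18, 29, 17, 24, None, 34, None, None, None, None, 32]
Insertion path: 25 -> 18 -> 17
Result: insert 10 as left child of 17
Final tree (level order): [25, 18, 29, 17, 24, None, 34, 10, None, None, None, 32]


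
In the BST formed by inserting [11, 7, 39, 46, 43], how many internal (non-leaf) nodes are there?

Tree built from: [11, 7, 39, 46, 43]
Tree (level-order array): [11, 7, 39, None, None, None, 46, 43]
Rule: An internal node has at least one child.
Per-node child counts:
  node 11: 2 child(ren)
  node 7: 0 child(ren)
  node 39: 1 child(ren)
  node 46: 1 child(ren)
  node 43: 0 child(ren)
Matching nodes: [11, 39, 46]
Count of internal (non-leaf) nodes: 3


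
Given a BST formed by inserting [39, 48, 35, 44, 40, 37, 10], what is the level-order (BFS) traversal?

Tree insertion order: [39, 48, 35, 44, 40, 37, 10]
Tree (level-order array): [39, 35, 48, 10, 37, 44, None, None, None, None, None, 40]
BFS from the root, enqueuing left then right child of each popped node:
  queue [39] -> pop 39, enqueue [35, 48], visited so far: [39]
  queue [35, 48] -> pop 35, enqueue [10, 37], visited so far: [39, 35]
  queue [48, 10, 37] -> pop 48, enqueue [44], visited so far: [39, 35, 48]
  queue [10, 37, 44] -> pop 10, enqueue [none], visited so far: [39, 35, 48, 10]
  queue [37, 44] -> pop 37, enqueue [none], visited so far: [39, 35, 48, 10, 37]
  queue [44] -> pop 44, enqueue [40], visited so far: [39, 35, 48, 10, 37, 44]
  queue [40] -> pop 40, enqueue [none], visited so far: [39, 35, 48, 10, 37, 44, 40]
Result: [39, 35, 48, 10, 37, 44, 40]


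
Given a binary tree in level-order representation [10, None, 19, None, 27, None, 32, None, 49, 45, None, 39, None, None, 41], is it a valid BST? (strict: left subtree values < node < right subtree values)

Level-order array: [10, None, 19, None, 27, None, 32, None, 49, 45, None, 39, None, None, 41]
Validate using subtree bounds (lo, hi): at each node, require lo < value < hi,
then recurse left with hi=value and right with lo=value.
Preorder trace (stopping at first violation):
  at node 10 with bounds (-inf, +inf): OK
  at node 19 with bounds (10, +inf): OK
  at node 27 with bounds (19, +inf): OK
  at node 32 with bounds (27, +inf): OK
  at node 49 with bounds (32, +inf): OK
  at node 45 with bounds (32, 49): OK
  at node 39 with bounds (32, 45): OK
  at node 41 with bounds (39, 45): OK
No violation found at any node.
Result: Valid BST


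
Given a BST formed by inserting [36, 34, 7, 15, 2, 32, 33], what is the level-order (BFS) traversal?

Tree insertion order: [36, 34, 7, 15, 2, 32, 33]
Tree (level-order array): [36, 34, None, 7, None, 2, 15, None, None, None, 32, None, 33]
BFS from the root, enqueuing left then right child of each popped node:
  queue [36] -> pop 36, enqueue [34], visited so far: [36]
  queue [34] -> pop 34, enqueue [7], visited so far: [36, 34]
  queue [7] -> pop 7, enqueue [2, 15], visited so far: [36, 34, 7]
  queue [2, 15] -> pop 2, enqueue [none], visited so far: [36, 34, 7, 2]
  queue [15] -> pop 15, enqueue [32], visited so far: [36, 34, 7, 2, 15]
  queue [32] -> pop 32, enqueue [33], visited so far: [36, 34, 7, 2, 15, 32]
  queue [33] -> pop 33, enqueue [none], visited so far: [36, 34, 7, 2, 15, 32, 33]
Result: [36, 34, 7, 2, 15, 32, 33]


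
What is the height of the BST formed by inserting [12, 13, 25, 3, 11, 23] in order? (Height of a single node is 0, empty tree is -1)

Insertion order: [12, 13, 25, 3, 11, 23]
Tree (level-order array): [12, 3, 13, None, 11, None, 25, None, None, 23]
Compute height bottom-up (empty subtree = -1):
  height(11) = 1 + max(-1, -1) = 0
  height(3) = 1 + max(-1, 0) = 1
  height(23) = 1 + max(-1, -1) = 0
  height(25) = 1 + max(0, -1) = 1
  height(13) = 1 + max(-1, 1) = 2
  height(12) = 1 + max(1, 2) = 3
Height = 3


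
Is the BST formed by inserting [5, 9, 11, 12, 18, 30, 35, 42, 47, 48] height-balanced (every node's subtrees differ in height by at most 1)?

Tree (level-order array): [5, None, 9, None, 11, None, 12, None, 18, None, 30, None, 35, None, 42, None, 47, None, 48]
Definition: a tree is height-balanced if, at every node, |h(left) - h(right)| <= 1 (empty subtree has height -1).
Bottom-up per-node check:
  node 48: h_left=-1, h_right=-1, diff=0 [OK], height=0
  node 47: h_left=-1, h_right=0, diff=1 [OK], height=1
  node 42: h_left=-1, h_right=1, diff=2 [FAIL (|-1-1|=2 > 1)], height=2
  node 35: h_left=-1, h_right=2, diff=3 [FAIL (|-1-2|=3 > 1)], height=3
  node 30: h_left=-1, h_right=3, diff=4 [FAIL (|-1-3|=4 > 1)], height=4
  node 18: h_left=-1, h_right=4, diff=5 [FAIL (|-1-4|=5 > 1)], height=5
  node 12: h_left=-1, h_right=5, diff=6 [FAIL (|-1-5|=6 > 1)], height=6
  node 11: h_left=-1, h_right=6, diff=7 [FAIL (|-1-6|=7 > 1)], height=7
  node 9: h_left=-1, h_right=7, diff=8 [FAIL (|-1-7|=8 > 1)], height=8
  node 5: h_left=-1, h_right=8, diff=9 [FAIL (|-1-8|=9 > 1)], height=9
Node 42 violates the condition: |-1 - 1| = 2 > 1.
Result: Not balanced


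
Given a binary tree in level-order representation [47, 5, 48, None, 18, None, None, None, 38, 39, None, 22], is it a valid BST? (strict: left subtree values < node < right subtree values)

Level-order array: [47, 5, 48, None, 18, None, None, None, 38, 39, None, 22]
Validate using subtree bounds (lo, hi): at each node, require lo < value < hi,
then recurse left with hi=value and right with lo=value.
Preorder trace (stopping at first violation):
  at node 47 with bounds (-inf, +inf): OK
  at node 5 with bounds (-inf, 47): OK
  at node 18 with bounds (5, 47): OK
  at node 38 with bounds (18, 47): OK
  at node 39 with bounds (18, 38): VIOLATION
Node 39 violates its bound: not (18 < 39 < 38).
Result: Not a valid BST


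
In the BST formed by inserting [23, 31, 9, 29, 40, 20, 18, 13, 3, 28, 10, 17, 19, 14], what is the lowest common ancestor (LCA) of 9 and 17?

Tree insertion order: [23, 31, 9, 29, 40, 20, 18, 13, 3, 28, 10, 17, 19, 14]
Tree (level-order array): [23, 9, 31, 3, 20, 29, 40, None, None, 18, None, 28, None, None, None, 13, 19, None, None, 10, 17, None, None, None, None, 14]
In a BST, the LCA of p=9, q=17 is the first node v on the
root-to-leaf path with p <= v <= q (go left if both < v, right if both > v).
Walk from root:
  at 23: both 9 and 17 < 23, go left
  at 9: 9 <= 9 <= 17, this is the LCA
LCA = 9


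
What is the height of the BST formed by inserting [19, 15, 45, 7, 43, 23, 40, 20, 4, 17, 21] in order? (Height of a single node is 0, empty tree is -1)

Insertion order: [19, 15, 45, 7, 43, 23, 40, 20, 4, 17, 21]
Tree (level-order array): [19, 15, 45, 7, 17, 43, None, 4, None, None, None, 23, None, None, None, 20, 40, None, 21]
Compute height bottom-up (empty subtree = -1):
  height(4) = 1 + max(-1, -1) = 0
  height(7) = 1 + max(0, -1) = 1
  height(17) = 1 + max(-1, -1) = 0
  height(15) = 1 + max(1, 0) = 2
  height(21) = 1 + max(-1, -1) = 0
  height(20) = 1 + max(-1, 0) = 1
  height(40) = 1 + max(-1, -1) = 0
  height(23) = 1 + max(1, 0) = 2
  height(43) = 1 + max(2, -1) = 3
  height(45) = 1 + max(3, -1) = 4
  height(19) = 1 + max(2, 4) = 5
Height = 5


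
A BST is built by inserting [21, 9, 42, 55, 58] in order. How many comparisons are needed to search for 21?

Search path for 21: 21
Found: True
Comparisons: 1


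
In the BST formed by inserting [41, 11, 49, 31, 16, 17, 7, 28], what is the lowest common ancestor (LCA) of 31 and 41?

Tree insertion order: [41, 11, 49, 31, 16, 17, 7, 28]
Tree (level-order array): [41, 11, 49, 7, 31, None, None, None, None, 16, None, None, 17, None, 28]
In a BST, the LCA of p=31, q=41 is the first node v on the
root-to-leaf path with p <= v <= q (go left if both < v, right if both > v).
Walk from root:
  at 41: 31 <= 41 <= 41, this is the LCA
LCA = 41


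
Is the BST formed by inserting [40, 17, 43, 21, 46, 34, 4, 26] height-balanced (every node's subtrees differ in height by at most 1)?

Tree (level-order array): [40, 17, 43, 4, 21, None, 46, None, None, None, 34, None, None, 26]
Definition: a tree is height-balanced if, at every node, |h(left) - h(right)| <= 1 (empty subtree has height -1).
Bottom-up per-node check:
  node 4: h_left=-1, h_right=-1, diff=0 [OK], height=0
  node 26: h_left=-1, h_right=-1, diff=0 [OK], height=0
  node 34: h_left=0, h_right=-1, diff=1 [OK], height=1
  node 21: h_left=-1, h_right=1, diff=2 [FAIL (|-1-1|=2 > 1)], height=2
  node 17: h_left=0, h_right=2, diff=2 [FAIL (|0-2|=2 > 1)], height=3
  node 46: h_left=-1, h_right=-1, diff=0 [OK], height=0
  node 43: h_left=-1, h_right=0, diff=1 [OK], height=1
  node 40: h_left=3, h_right=1, diff=2 [FAIL (|3-1|=2 > 1)], height=4
Node 21 violates the condition: |-1 - 1| = 2 > 1.
Result: Not balanced


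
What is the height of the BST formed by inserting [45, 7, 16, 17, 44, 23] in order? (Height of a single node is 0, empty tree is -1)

Insertion order: [45, 7, 16, 17, 44, 23]
Tree (level-order array): [45, 7, None, None, 16, None, 17, None, 44, 23]
Compute height bottom-up (empty subtree = -1):
  height(23) = 1 + max(-1, -1) = 0
  height(44) = 1 + max(0, -1) = 1
  height(17) = 1 + max(-1, 1) = 2
  height(16) = 1 + max(-1, 2) = 3
  height(7) = 1 + max(-1, 3) = 4
  height(45) = 1 + max(4, -1) = 5
Height = 5


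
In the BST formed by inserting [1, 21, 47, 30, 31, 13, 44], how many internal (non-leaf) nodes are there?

Tree built from: [1, 21, 47, 30, 31, 13, 44]
Tree (level-order array): [1, None, 21, 13, 47, None, None, 30, None, None, 31, None, 44]
Rule: An internal node has at least one child.
Per-node child counts:
  node 1: 1 child(ren)
  node 21: 2 child(ren)
  node 13: 0 child(ren)
  node 47: 1 child(ren)
  node 30: 1 child(ren)
  node 31: 1 child(ren)
  node 44: 0 child(ren)
Matching nodes: [1, 21, 47, 30, 31]
Count of internal (non-leaf) nodes: 5


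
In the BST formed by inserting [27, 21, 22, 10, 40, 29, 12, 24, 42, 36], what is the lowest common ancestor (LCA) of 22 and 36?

Tree insertion order: [27, 21, 22, 10, 40, 29, 12, 24, 42, 36]
Tree (level-order array): [27, 21, 40, 10, 22, 29, 42, None, 12, None, 24, None, 36]
In a BST, the LCA of p=22, q=36 is the first node v on the
root-to-leaf path with p <= v <= q (go left if both < v, right if both > v).
Walk from root:
  at 27: 22 <= 27 <= 36, this is the LCA
LCA = 27


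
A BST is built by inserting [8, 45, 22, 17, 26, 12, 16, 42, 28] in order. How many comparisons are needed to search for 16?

Search path for 16: 8 -> 45 -> 22 -> 17 -> 12 -> 16
Found: True
Comparisons: 6


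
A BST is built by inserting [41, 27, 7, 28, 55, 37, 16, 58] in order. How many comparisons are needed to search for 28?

Search path for 28: 41 -> 27 -> 28
Found: True
Comparisons: 3


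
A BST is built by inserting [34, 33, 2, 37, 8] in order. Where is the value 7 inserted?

Starting tree (level order): [34, 33, 37, 2, None, None, None, None, 8]
Insertion path: 34 -> 33 -> 2 -> 8
Result: insert 7 as left child of 8
Final tree (level order): [34, 33, 37, 2, None, None, None, None, 8, 7]


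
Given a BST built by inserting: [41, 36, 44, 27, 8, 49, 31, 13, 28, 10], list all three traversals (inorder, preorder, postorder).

Tree insertion order: [41, 36, 44, 27, 8, 49, 31, 13, 28, 10]
Tree (level-order array): [41, 36, 44, 27, None, None, 49, 8, 31, None, None, None, 13, 28, None, 10]
Inorder (L, root, R): [8, 10, 13, 27, 28, 31, 36, 41, 44, 49]
Preorder (root, L, R): [41, 36, 27, 8, 13, 10, 31, 28, 44, 49]
Postorder (L, R, root): [10, 13, 8, 28, 31, 27, 36, 49, 44, 41]


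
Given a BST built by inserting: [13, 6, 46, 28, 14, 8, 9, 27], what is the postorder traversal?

Tree insertion order: [13, 6, 46, 28, 14, 8, 9, 27]
Tree (level-order array): [13, 6, 46, None, 8, 28, None, None, 9, 14, None, None, None, None, 27]
Postorder traversal: [9, 8, 6, 27, 14, 28, 46, 13]


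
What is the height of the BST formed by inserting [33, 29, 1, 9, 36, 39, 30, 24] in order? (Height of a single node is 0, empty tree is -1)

Insertion order: [33, 29, 1, 9, 36, 39, 30, 24]
Tree (level-order array): [33, 29, 36, 1, 30, None, 39, None, 9, None, None, None, None, None, 24]
Compute height bottom-up (empty subtree = -1):
  height(24) = 1 + max(-1, -1) = 0
  height(9) = 1 + max(-1, 0) = 1
  height(1) = 1 + max(-1, 1) = 2
  height(30) = 1 + max(-1, -1) = 0
  height(29) = 1 + max(2, 0) = 3
  height(39) = 1 + max(-1, -1) = 0
  height(36) = 1 + max(-1, 0) = 1
  height(33) = 1 + max(3, 1) = 4
Height = 4


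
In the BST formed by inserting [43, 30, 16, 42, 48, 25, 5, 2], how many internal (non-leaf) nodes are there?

Tree built from: [43, 30, 16, 42, 48, 25, 5, 2]
Tree (level-order array): [43, 30, 48, 16, 42, None, None, 5, 25, None, None, 2]
Rule: An internal node has at least one child.
Per-node child counts:
  node 43: 2 child(ren)
  node 30: 2 child(ren)
  node 16: 2 child(ren)
  node 5: 1 child(ren)
  node 2: 0 child(ren)
  node 25: 0 child(ren)
  node 42: 0 child(ren)
  node 48: 0 child(ren)
Matching nodes: [43, 30, 16, 5]
Count of internal (non-leaf) nodes: 4


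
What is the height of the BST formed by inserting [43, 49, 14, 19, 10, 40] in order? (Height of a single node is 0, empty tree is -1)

Insertion order: [43, 49, 14, 19, 10, 40]
Tree (level-order array): [43, 14, 49, 10, 19, None, None, None, None, None, 40]
Compute height bottom-up (empty subtree = -1):
  height(10) = 1 + max(-1, -1) = 0
  height(40) = 1 + max(-1, -1) = 0
  height(19) = 1 + max(-1, 0) = 1
  height(14) = 1 + max(0, 1) = 2
  height(49) = 1 + max(-1, -1) = 0
  height(43) = 1 + max(2, 0) = 3
Height = 3


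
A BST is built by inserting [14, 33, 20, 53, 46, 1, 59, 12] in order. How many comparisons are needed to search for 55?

Search path for 55: 14 -> 33 -> 53 -> 59
Found: False
Comparisons: 4


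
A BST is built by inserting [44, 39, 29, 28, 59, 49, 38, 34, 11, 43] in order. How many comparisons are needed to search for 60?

Search path for 60: 44 -> 59
Found: False
Comparisons: 2


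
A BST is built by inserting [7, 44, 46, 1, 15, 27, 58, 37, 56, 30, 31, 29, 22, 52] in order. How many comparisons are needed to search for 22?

Search path for 22: 7 -> 44 -> 15 -> 27 -> 22
Found: True
Comparisons: 5


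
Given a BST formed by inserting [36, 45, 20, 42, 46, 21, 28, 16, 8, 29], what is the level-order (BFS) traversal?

Tree insertion order: [36, 45, 20, 42, 46, 21, 28, 16, 8, 29]
Tree (level-order array): [36, 20, 45, 16, 21, 42, 46, 8, None, None, 28, None, None, None, None, None, None, None, 29]
BFS from the root, enqueuing left then right child of each popped node:
  queue [36] -> pop 36, enqueue [20, 45], visited so far: [36]
  queue [20, 45] -> pop 20, enqueue [16, 21], visited so far: [36, 20]
  queue [45, 16, 21] -> pop 45, enqueue [42, 46], visited so far: [36, 20, 45]
  queue [16, 21, 42, 46] -> pop 16, enqueue [8], visited so far: [36, 20, 45, 16]
  queue [21, 42, 46, 8] -> pop 21, enqueue [28], visited so far: [36, 20, 45, 16, 21]
  queue [42, 46, 8, 28] -> pop 42, enqueue [none], visited so far: [36, 20, 45, 16, 21, 42]
  queue [46, 8, 28] -> pop 46, enqueue [none], visited so far: [36, 20, 45, 16, 21, 42, 46]
  queue [8, 28] -> pop 8, enqueue [none], visited so far: [36, 20, 45, 16, 21, 42, 46, 8]
  queue [28] -> pop 28, enqueue [29], visited so far: [36, 20, 45, 16, 21, 42, 46, 8, 28]
  queue [29] -> pop 29, enqueue [none], visited so far: [36, 20, 45, 16, 21, 42, 46, 8, 28, 29]
Result: [36, 20, 45, 16, 21, 42, 46, 8, 28, 29]


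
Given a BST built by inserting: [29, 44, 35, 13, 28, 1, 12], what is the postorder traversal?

Tree insertion order: [29, 44, 35, 13, 28, 1, 12]
Tree (level-order array): [29, 13, 44, 1, 28, 35, None, None, 12]
Postorder traversal: [12, 1, 28, 13, 35, 44, 29]


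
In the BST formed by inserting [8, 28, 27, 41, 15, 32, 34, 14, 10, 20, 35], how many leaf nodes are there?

Tree built from: [8, 28, 27, 41, 15, 32, 34, 14, 10, 20, 35]
Tree (level-order array): [8, None, 28, 27, 41, 15, None, 32, None, 14, 20, None, 34, 10, None, None, None, None, 35]
Rule: A leaf has 0 children.
Per-node child counts:
  node 8: 1 child(ren)
  node 28: 2 child(ren)
  node 27: 1 child(ren)
  node 15: 2 child(ren)
  node 14: 1 child(ren)
  node 10: 0 child(ren)
  node 20: 0 child(ren)
  node 41: 1 child(ren)
  node 32: 1 child(ren)
  node 34: 1 child(ren)
  node 35: 0 child(ren)
Matching nodes: [10, 20, 35]
Count of leaf nodes: 3


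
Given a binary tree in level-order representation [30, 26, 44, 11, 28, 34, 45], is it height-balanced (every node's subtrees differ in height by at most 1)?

Tree (level-order array): [30, 26, 44, 11, 28, 34, 45]
Definition: a tree is height-balanced if, at every node, |h(left) - h(right)| <= 1 (empty subtree has height -1).
Bottom-up per-node check:
  node 11: h_left=-1, h_right=-1, diff=0 [OK], height=0
  node 28: h_left=-1, h_right=-1, diff=0 [OK], height=0
  node 26: h_left=0, h_right=0, diff=0 [OK], height=1
  node 34: h_left=-1, h_right=-1, diff=0 [OK], height=0
  node 45: h_left=-1, h_right=-1, diff=0 [OK], height=0
  node 44: h_left=0, h_right=0, diff=0 [OK], height=1
  node 30: h_left=1, h_right=1, diff=0 [OK], height=2
All nodes satisfy the balance condition.
Result: Balanced


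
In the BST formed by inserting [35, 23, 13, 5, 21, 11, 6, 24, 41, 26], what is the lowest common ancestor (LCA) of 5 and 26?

Tree insertion order: [35, 23, 13, 5, 21, 11, 6, 24, 41, 26]
Tree (level-order array): [35, 23, 41, 13, 24, None, None, 5, 21, None, 26, None, 11, None, None, None, None, 6]
In a BST, the LCA of p=5, q=26 is the first node v on the
root-to-leaf path with p <= v <= q (go left if both < v, right if both > v).
Walk from root:
  at 35: both 5 and 26 < 35, go left
  at 23: 5 <= 23 <= 26, this is the LCA
LCA = 23


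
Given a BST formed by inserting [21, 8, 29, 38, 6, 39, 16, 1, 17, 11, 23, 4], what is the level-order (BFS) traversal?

Tree insertion order: [21, 8, 29, 38, 6, 39, 16, 1, 17, 11, 23, 4]
Tree (level-order array): [21, 8, 29, 6, 16, 23, 38, 1, None, 11, 17, None, None, None, 39, None, 4]
BFS from the root, enqueuing left then right child of each popped node:
  queue [21] -> pop 21, enqueue [8, 29], visited so far: [21]
  queue [8, 29] -> pop 8, enqueue [6, 16], visited so far: [21, 8]
  queue [29, 6, 16] -> pop 29, enqueue [23, 38], visited so far: [21, 8, 29]
  queue [6, 16, 23, 38] -> pop 6, enqueue [1], visited so far: [21, 8, 29, 6]
  queue [16, 23, 38, 1] -> pop 16, enqueue [11, 17], visited so far: [21, 8, 29, 6, 16]
  queue [23, 38, 1, 11, 17] -> pop 23, enqueue [none], visited so far: [21, 8, 29, 6, 16, 23]
  queue [38, 1, 11, 17] -> pop 38, enqueue [39], visited so far: [21, 8, 29, 6, 16, 23, 38]
  queue [1, 11, 17, 39] -> pop 1, enqueue [4], visited so far: [21, 8, 29, 6, 16, 23, 38, 1]
  queue [11, 17, 39, 4] -> pop 11, enqueue [none], visited so far: [21, 8, 29, 6, 16, 23, 38, 1, 11]
  queue [17, 39, 4] -> pop 17, enqueue [none], visited so far: [21, 8, 29, 6, 16, 23, 38, 1, 11, 17]
  queue [39, 4] -> pop 39, enqueue [none], visited so far: [21, 8, 29, 6, 16, 23, 38, 1, 11, 17, 39]
  queue [4] -> pop 4, enqueue [none], visited so far: [21, 8, 29, 6, 16, 23, 38, 1, 11, 17, 39, 4]
Result: [21, 8, 29, 6, 16, 23, 38, 1, 11, 17, 39, 4]


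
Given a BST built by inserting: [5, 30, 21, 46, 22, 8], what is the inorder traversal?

Tree insertion order: [5, 30, 21, 46, 22, 8]
Tree (level-order array): [5, None, 30, 21, 46, 8, 22]
Inorder traversal: [5, 8, 21, 22, 30, 46]


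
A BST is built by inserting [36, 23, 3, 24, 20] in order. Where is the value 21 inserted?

Starting tree (level order): [36, 23, None, 3, 24, None, 20]
Insertion path: 36 -> 23 -> 3 -> 20
Result: insert 21 as right child of 20
Final tree (level order): [36, 23, None, 3, 24, None, 20, None, None, None, 21]


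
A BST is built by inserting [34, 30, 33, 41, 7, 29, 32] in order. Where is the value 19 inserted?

Starting tree (level order): [34, 30, 41, 7, 33, None, None, None, 29, 32]
Insertion path: 34 -> 30 -> 7 -> 29
Result: insert 19 as left child of 29
Final tree (level order): [34, 30, 41, 7, 33, None, None, None, 29, 32, None, 19]


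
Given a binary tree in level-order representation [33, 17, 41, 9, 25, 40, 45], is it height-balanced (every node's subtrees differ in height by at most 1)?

Tree (level-order array): [33, 17, 41, 9, 25, 40, 45]
Definition: a tree is height-balanced if, at every node, |h(left) - h(right)| <= 1 (empty subtree has height -1).
Bottom-up per-node check:
  node 9: h_left=-1, h_right=-1, diff=0 [OK], height=0
  node 25: h_left=-1, h_right=-1, diff=0 [OK], height=0
  node 17: h_left=0, h_right=0, diff=0 [OK], height=1
  node 40: h_left=-1, h_right=-1, diff=0 [OK], height=0
  node 45: h_left=-1, h_right=-1, diff=0 [OK], height=0
  node 41: h_left=0, h_right=0, diff=0 [OK], height=1
  node 33: h_left=1, h_right=1, diff=0 [OK], height=2
All nodes satisfy the balance condition.
Result: Balanced


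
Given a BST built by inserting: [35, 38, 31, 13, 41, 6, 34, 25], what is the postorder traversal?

Tree insertion order: [35, 38, 31, 13, 41, 6, 34, 25]
Tree (level-order array): [35, 31, 38, 13, 34, None, 41, 6, 25]
Postorder traversal: [6, 25, 13, 34, 31, 41, 38, 35]


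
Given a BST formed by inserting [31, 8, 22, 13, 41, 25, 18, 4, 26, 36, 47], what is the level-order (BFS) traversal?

Tree insertion order: [31, 8, 22, 13, 41, 25, 18, 4, 26, 36, 47]
Tree (level-order array): [31, 8, 41, 4, 22, 36, 47, None, None, 13, 25, None, None, None, None, None, 18, None, 26]
BFS from the root, enqueuing left then right child of each popped node:
  queue [31] -> pop 31, enqueue [8, 41], visited so far: [31]
  queue [8, 41] -> pop 8, enqueue [4, 22], visited so far: [31, 8]
  queue [41, 4, 22] -> pop 41, enqueue [36, 47], visited so far: [31, 8, 41]
  queue [4, 22, 36, 47] -> pop 4, enqueue [none], visited so far: [31, 8, 41, 4]
  queue [22, 36, 47] -> pop 22, enqueue [13, 25], visited so far: [31, 8, 41, 4, 22]
  queue [36, 47, 13, 25] -> pop 36, enqueue [none], visited so far: [31, 8, 41, 4, 22, 36]
  queue [47, 13, 25] -> pop 47, enqueue [none], visited so far: [31, 8, 41, 4, 22, 36, 47]
  queue [13, 25] -> pop 13, enqueue [18], visited so far: [31, 8, 41, 4, 22, 36, 47, 13]
  queue [25, 18] -> pop 25, enqueue [26], visited so far: [31, 8, 41, 4, 22, 36, 47, 13, 25]
  queue [18, 26] -> pop 18, enqueue [none], visited so far: [31, 8, 41, 4, 22, 36, 47, 13, 25, 18]
  queue [26] -> pop 26, enqueue [none], visited so far: [31, 8, 41, 4, 22, 36, 47, 13, 25, 18, 26]
Result: [31, 8, 41, 4, 22, 36, 47, 13, 25, 18, 26]


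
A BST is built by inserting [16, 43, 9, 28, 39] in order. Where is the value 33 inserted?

Starting tree (level order): [16, 9, 43, None, None, 28, None, None, 39]
Insertion path: 16 -> 43 -> 28 -> 39
Result: insert 33 as left child of 39
Final tree (level order): [16, 9, 43, None, None, 28, None, None, 39, 33]


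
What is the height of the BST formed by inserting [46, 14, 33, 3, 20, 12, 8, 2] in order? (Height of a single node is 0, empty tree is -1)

Insertion order: [46, 14, 33, 3, 20, 12, 8, 2]
Tree (level-order array): [46, 14, None, 3, 33, 2, 12, 20, None, None, None, 8]
Compute height bottom-up (empty subtree = -1):
  height(2) = 1 + max(-1, -1) = 0
  height(8) = 1 + max(-1, -1) = 0
  height(12) = 1 + max(0, -1) = 1
  height(3) = 1 + max(0, 1) = 2
  height(20) = 1 + max(-1, -1) = 0
  height(33) = 1 + max(0, -1) = 1
  height(14) = 1 + max(2, 1) = 3
  height(46) = 1 + max(3, -1) = 4
Height = 4


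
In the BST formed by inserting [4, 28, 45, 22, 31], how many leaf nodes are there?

Tree built from: [4, 28, 45, 22, 31]
Tree (level-order array): [4, None, 28, 22, 45, None, None, 31]
Rule: A leaf has 0 children.
Per-node child counts:
  node 4: 1 child(ren)
  node 28: 2 child(ren)
  node 22: 0 child(ren)
  node 45: 1 child(ren)
  node 31: 0 child(ren)
Matching nodes: [22, 31]
Count of leaf nodes: 2


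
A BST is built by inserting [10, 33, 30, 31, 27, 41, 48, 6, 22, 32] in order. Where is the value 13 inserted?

Starting tree (level order): [10, 6, 33, None, None, 30, 41, 27, 31, None, 48, 22, None, None, 32]
Insertion path: 10 -> 33 -> 30 -> 27 -> 22
Result: insert 13 as left child of 22
Final tree (level order): [10, 6, 33, None, None, 30, 41, 27, 31, None, 48, 22, None, None, 32, None, None, 13]


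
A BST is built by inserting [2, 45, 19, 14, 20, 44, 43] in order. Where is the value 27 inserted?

Starting tree (level order): [2, None, 45, 19, None, 14, 20, None, None, None, 44, 43]
Insertion path: 2 -> 45 -> 19 -> 20 -> 44 -> 43
Result: insert 27 as left child of 43
Final tree (level order): [2, None, 45, 19, None, 14, 20, None, None, None, 44, 43, None, 27]


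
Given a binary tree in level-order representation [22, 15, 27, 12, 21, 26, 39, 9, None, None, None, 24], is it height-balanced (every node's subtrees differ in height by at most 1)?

Tree (level-order array): [22, 15, 27, 12, 21, 26, 39, 9, None, None, None, 24]
Definition: a tree is height-balanced if, at every node, |h(left) - h(right)| <= 1 (empty subtree has height -1).
Bottom-up per-node check:
  node 9: h_left=-1, h_right=-1, diff=0 [OK], height=0
  node 12: h_left=0, h_right=-1, diff=1 [OK], height=1
  node 21: h_left=-1, h_right=-1, diff=0 [OK], height=0
  node 15: h_left=1, h_right=0, diff=1 [OK], height=2
  node 24: h_left=-1, h_right=-1, diff=0 [OK], height=0
  node 26: h_left=0, h_right=-1, diff=1 [OK], height=1
  node 39: h_left=-1, h_right=-1, diff=0 [OK], height=0
  node 27: h_left=1, h_right=0, diff=1 [OK], height=2
  node 22: h_left=2, h_right=2, diff=0 [OK], height=3
All nodes satisfy the balance condition.
Result: Balanced


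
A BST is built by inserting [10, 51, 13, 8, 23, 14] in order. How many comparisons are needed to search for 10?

Search path for 10: 10
Found: True
Comparisons: 1


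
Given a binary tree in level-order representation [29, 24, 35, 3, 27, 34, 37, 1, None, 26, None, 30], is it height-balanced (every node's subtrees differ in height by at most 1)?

Tree (level-order array): [29, 24, 35, 3, 27, 34, 37, 1, None, 26, None, 30]
Definition: a tree is height-balanced if, at every node, |h(left) - h(right)| <= 1 (empty subtree has height -1).
Bottom-up per-node check:
  node 1: h_left=-1, h_right=-1, diff=0 [OK], height=0
  node 3: h_left=0, h_right=-1, diff=1 [OK], height=1
  node 26: h_left=-1, h_right=-1, diff=0 [OK], height=0
  node 27: h_left=0, h_right=-1, diff=1 [OK], height=1
  node 24: h_left=1, h_right=1, diff=0 [OK], height=2
  node 30: h_left=-1, h_right=-1, diff=0 [OK], height=0
  node 34: h_left=0, h_right=-1, diff=1 [OK], height=1
  node 37: h_left=-1, h_right=-1, diff=0 [OK], height=0
  node 35: h_left=1, h_right=0, diff=1 [OK], height=2
  node 29: h_left=2, h_right=2, diff=0 [OK], height=3
All nodes satisfy the balance condition.
Result: Balanced


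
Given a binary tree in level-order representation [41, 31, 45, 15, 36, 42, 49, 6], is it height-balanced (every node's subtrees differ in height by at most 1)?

Tree (level-order array): [41, 31, 45, 15, 36, 42, 49, 6]
Definition: a tree is height-balanced if, at every node, |h(left) - h(right)| <= 1 (empty subtree has height -1).
Bottom-up per-node check:
  node 6: h_left=-1, h_right=-1, diff=0 [OK], height=0
  node 15: h_left=0, h_right=-1, diff=1 [OK], height=1
  node 36: h_left=-1, h_right=-1, diff=0 [OK], height=0
  node 31: h_left=1, h_right=0, diff=1 [OK], height=2
  node 42: h_left=-1, h_right=-1, diff=0 [OK], height=0
  node 49: h_left=-1, h_right=-1, diff=0 [OK], height=0
  node 45: h_left=0, h_right=0, diff=0 [OK], height=1
  node 41: h_left=2, h_right=1, diff=1 [OK], height=3
All nodes satisfy the balance condition.
Result: Balanced


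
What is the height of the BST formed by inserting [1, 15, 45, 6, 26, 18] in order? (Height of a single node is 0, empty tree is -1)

Insertion order: [1, 15, 45, 6, 26, 18]
Tree (level-order array): [1, None, 15, 6, 45, None, None, 26, None, 18]
Compute height bottom-up (empty subtree = -1):
  height(6) = 1 + max(-1, -1) = 0
  height(18) = 1 + max(-1, -1) = 0
  height(26) = 1 + max(0, -1) = 1
  height(45) = 1 + max(1, -1) = 2
  height(15) = 1 + max(0, 2) = 3
  height(1) = 1 + max(-1, 3) = 4
Height = 4


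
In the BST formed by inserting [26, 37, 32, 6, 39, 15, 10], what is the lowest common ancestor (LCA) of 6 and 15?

Tree insertion order: [26, 37, 32, 6, 39, 15, 10]
Tree (level-order array): [26, 6, 37, None, 15, 32, 39, 10]
In a BST, the LCA of p=6, q=15 is the first node v on the
root-to-leaf path with p <= v <= q (go left if both < v, right if both > v).
Walk from root:
  at 26: both 6 and 15 < 26, go left
  at 6: 6 <= 6 <= 15, this is the LCA
LCA = 6
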